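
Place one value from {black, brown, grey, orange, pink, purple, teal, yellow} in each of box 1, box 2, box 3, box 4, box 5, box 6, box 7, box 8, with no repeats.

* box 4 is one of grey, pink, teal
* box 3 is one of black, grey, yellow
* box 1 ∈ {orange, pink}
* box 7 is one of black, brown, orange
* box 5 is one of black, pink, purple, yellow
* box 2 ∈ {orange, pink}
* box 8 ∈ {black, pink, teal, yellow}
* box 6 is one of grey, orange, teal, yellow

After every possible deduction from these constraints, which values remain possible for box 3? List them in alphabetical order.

black, grey, yellow

Among the 8 variables, brown fits only box 7 (and all 8 values in {black, brown, grey, orange, pink, purple, teal, yellow} must be used), so box 7 = brown.
The 7 still-open variables together cover exactly {black, grey, orange, pink, purple, teal, yellow} — 7 values for 7 variables — and purple appears only in box 5's list, so box 5 = purple.
The 2 variables box 1 and box 2 are confined to {orange, pink}, which locks those values in; drop them from box 4, box 6, box 8.
No further eliminations apply; box 3 can still be any of black, grey, yellow.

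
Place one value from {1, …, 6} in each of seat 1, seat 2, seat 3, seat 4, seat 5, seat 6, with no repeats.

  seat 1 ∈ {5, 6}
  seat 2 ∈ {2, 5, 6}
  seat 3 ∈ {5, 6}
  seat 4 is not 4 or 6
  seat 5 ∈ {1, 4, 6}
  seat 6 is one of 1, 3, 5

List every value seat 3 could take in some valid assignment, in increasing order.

Among the 6 variables, 4 fits only seat 5 (and all 6 values in {1, 2, 3, 4, 5, 6} must be used), so seat 5 = 4.
seat 1 and seat 3 share exactly the 2 values {5, 6}; by pigeonhole those values go to them, so strike 5, 6 from seat 2, seat 4, seat 6.
seat 2 must be 2 (only option left). So seat 4 can't be 2.
No further eliminations apply; seat 3 can still be any of 5, 6.

5, 6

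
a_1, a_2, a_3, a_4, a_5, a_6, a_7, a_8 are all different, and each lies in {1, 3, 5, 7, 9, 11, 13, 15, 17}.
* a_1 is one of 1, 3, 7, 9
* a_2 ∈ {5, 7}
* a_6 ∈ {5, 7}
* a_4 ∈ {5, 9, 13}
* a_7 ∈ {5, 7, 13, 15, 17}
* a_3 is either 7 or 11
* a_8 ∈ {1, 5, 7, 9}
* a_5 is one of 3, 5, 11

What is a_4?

13

a_2 and a_6 share exactly the 2 values {5, 7}; by pigeonhole those values go to them, so strike 5, 7 from a_1, a_3, a_4, a_5, a_7, a_8.
That leaves a_3 = 11. Eliminate 11 elsewhere: a_5.
a_5 must be 3 (only option left). So a_1 can't be 3.
a_1 and a_8 between them cover only {1, 9} — a naked pair. Remove those values from a_4.
So a_4 = 13.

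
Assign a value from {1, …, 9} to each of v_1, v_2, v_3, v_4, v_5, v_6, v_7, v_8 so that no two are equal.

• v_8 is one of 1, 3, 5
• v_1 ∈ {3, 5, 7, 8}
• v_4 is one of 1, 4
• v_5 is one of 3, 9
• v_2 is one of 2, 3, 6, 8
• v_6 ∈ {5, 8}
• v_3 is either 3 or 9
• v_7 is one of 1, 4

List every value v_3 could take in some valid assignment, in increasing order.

3, 9

v_3 and v_5 share exactly the 2 values {3, 9}; by pigeonhole those values go to them, so strike 3, 9 from v_1, v_2, v_8.
v_4 and v_7 share exactly the 2 values {1, 4}; by pigeonhole those values go to them, so strike 1, 4 from v_8.
v_8 has just one choice, so v_8 = 5. So v_1, v_6 can't be 5.
That leaves v_6 = 8. Strike 8 from v_1, v_2.
That leaves v_1 = 7.
No further eliminations apply; v_3 can still be any of 3, 9.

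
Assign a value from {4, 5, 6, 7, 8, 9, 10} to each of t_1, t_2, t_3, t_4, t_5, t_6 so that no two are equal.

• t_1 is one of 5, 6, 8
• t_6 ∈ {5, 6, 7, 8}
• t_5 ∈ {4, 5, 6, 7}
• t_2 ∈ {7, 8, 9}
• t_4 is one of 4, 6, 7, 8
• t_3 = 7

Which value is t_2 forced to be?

9

t_3 must be 7 (only option left). Remove 7 from t_2, t_4, t_5, t_6.
The 5 still-open variables draw from only 5 values {4, 5, 6, 8, 9}, so each is used; only t_2 can be 9, hence t_2 = 9.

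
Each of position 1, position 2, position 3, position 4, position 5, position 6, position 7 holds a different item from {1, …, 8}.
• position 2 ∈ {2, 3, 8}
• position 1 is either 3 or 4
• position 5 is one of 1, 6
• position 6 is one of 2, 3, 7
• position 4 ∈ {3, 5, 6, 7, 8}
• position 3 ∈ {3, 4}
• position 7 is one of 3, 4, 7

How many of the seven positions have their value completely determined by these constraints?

position 1 and position 3 share exactly the 2 values {3, 4}; by pigeonhole those values go to them, so strike 3, 4 from position 2, position 4, position 6, position 7.
position 7's domain is down to {7}, so position 7 = 7. Strike 7 from position 4, position 6.
position 6 must be 2 (only option left). Eliminate 2 elsewhere: position 2.
That leaves position 2 = 8. Strike 8 from position 4.
Determined: position 2=8, position 6=2, position 7=7. The other positions each still have more than one consistent value. That makes 3.

3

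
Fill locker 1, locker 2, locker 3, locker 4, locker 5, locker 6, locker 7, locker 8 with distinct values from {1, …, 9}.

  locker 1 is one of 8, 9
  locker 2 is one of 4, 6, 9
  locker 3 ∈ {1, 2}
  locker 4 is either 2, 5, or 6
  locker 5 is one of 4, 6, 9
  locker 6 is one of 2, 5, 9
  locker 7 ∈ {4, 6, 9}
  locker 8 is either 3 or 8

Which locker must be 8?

Among the 8 variables, 1 fits only locker 3 (and all 8 values in {1, 2, 3, 4, 5, 6, 8, 9} must be used), so locker 3 = 1.
The 7 still-open variables draw from only 7 values {2, 3, 4, 5, 6, 8, 9}, so each is used; only locker 8 can be 3, hence locker 8 = 3.
The 6 still-open variables draw from only 6 values {2, 4, 5, 6, 8, 9}, so each is used; only locker 1 can be 8, hence locker 1 = 8.

locker 1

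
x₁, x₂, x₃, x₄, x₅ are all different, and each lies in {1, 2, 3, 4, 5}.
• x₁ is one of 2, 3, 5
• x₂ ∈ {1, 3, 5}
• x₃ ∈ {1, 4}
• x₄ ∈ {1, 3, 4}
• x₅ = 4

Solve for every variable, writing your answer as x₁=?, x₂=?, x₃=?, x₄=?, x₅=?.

x₁=2, x₂=5, x₃=1, x₄=3, x₅=4

x₅ must be 4 (only option left). Strike 4 from x₃, x₄.
That leaves x₃ = 1. Eliminate 1 elsewhere: x₂, x₄.
x₄ has just one choice, so x₄ = 3. So x₁, x₂ can't be 3.
x₂ has just one choice, so x₂ = 5. Eliminate 5 elsewhere: x₁.
That leaves x₁ = 2.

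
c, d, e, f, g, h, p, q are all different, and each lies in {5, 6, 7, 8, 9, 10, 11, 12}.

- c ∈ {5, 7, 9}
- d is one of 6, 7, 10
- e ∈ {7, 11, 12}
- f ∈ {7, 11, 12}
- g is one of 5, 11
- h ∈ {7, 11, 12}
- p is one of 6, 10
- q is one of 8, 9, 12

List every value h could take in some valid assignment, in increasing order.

The 8 variables together cover exactly {5, 6, 7, 8, 9, 10, 11, 12} — 8 values for 8 variables — and 8 appears only in q's list, so q = 8.
The 7 still-open variables draw from only 7 values {5, 6, 7, 9, 10, 11, 12}, so each is used; only c can be 9, hence c = 9.
The 6 still-open variables draw from only 6 values {5, 6, 7, 10, 11, 12}, so each is used; only g can be 5, hence g = 5.
e, f, h share exactly the 3 values {7, 11, 12}; by pigeonhole those values go to them, so strike 7, 11, 12 from d.
No further eliminations apply; h can still be any of 7, 11, 12.

7, 11, 12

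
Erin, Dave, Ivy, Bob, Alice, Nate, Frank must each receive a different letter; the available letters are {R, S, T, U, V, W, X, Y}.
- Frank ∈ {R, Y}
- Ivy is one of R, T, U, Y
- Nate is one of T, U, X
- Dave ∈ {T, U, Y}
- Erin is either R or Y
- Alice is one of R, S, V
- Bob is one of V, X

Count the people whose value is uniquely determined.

3

The 7 variables draw from only 7 values {R, S, T, U, V, X, Y}, so each is used; only Alice can be S, hence Alice = S.
Among the 6 still-open variables, V fits only Bob (and all 6 values in {R, T, U, V, X, Y} must be used), so Bob = V.
The 5 still-open variables together cover exactly {R, T, U, X, Y} — 5 values for 5 variables — and X appears only in Nate's list, so Nate = X.
Erin and Frank share exactly the 2 values {R, Y}; by pigeonhole those values go to them, so strike R, Y from Dave, Ivy.
Determined: Bob=V, Alice=S, Nate=X. The other people each still have more than one consistent value. That makes 3.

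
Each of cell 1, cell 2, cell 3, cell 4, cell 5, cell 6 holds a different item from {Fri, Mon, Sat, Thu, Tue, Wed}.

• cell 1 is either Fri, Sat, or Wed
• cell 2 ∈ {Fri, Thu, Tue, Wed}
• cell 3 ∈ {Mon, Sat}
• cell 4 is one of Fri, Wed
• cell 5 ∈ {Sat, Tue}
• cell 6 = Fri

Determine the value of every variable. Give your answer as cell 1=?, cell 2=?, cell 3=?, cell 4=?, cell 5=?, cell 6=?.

cell 1=Sat, cell 2=Thu, cell 3=Mon, cell 4=Wed, cell 5=Tue, cell 6=Fri

cell 6 must be Fri (only option left). So cell 1, cell 2, cell 4 can't be Fri.
cell 4 must be Wed (only option left). Strike Wed from cell 1, cell 2.
cell 1 has just one choice, so cell 1 = Sat. Remove Sat from cell 3, cell 5.
cell 3 must be Mon (only option left).
cell 5 has just one choice, so cell 5 = Tue. Eliminate Tue elsewhere: cell 2.
cell 2's domain is down to {Thu}, so cell 2 = Thu.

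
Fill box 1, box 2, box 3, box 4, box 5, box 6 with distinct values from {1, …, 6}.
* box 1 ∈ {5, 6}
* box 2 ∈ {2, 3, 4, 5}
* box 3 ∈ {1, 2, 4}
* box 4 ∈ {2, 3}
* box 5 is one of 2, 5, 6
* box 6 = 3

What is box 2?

box 6's domain is down to {3}, so box 6 = 3. So box 2, box 4 can't be 3.
That leaves box 4 = 2. Strike 2 from box 2, box 3, box 5.
Among the 4 still-open variables, 1 fits only box 3 (and all 4 values in {1, 4, 5, 6} must be used), so box 3 = 1.
The 3 still-open variables draw from only 3 values {4, 5, 6}, so each is used; only box 2 can be 4, hence box 2 = 4.

4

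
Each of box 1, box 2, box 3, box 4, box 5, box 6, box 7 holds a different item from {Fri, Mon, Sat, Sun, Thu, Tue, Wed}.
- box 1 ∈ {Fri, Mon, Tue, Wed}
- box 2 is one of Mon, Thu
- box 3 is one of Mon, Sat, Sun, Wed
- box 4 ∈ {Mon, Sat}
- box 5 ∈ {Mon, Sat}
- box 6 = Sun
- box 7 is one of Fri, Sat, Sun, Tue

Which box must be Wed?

box 3

box 6 has just one choice, so box 6 = Sun. Strike Sun from box 3, box 7.
The 6 still-open variables draw from only 6 values {Fri, Mon, Sat, Thu, Tue, Wed}, so each is used; only box 2 can be Thu, hence box 2 = Thu.
box 4 and box 5 between them cover only {Mon, Sat} — a naked pair. Remove those values from box 1, box 3, box 7.
So Wed goes to box 3.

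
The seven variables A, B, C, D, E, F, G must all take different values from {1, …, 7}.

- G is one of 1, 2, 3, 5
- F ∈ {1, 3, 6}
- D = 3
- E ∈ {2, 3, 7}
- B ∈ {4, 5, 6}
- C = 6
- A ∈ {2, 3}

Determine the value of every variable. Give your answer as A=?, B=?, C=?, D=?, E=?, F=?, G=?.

C's domain is down to {6}, so C = 6. So B, F can't be 6.
D's domain is down to {3}, so D = 3. So A, E, F, G can't be 3.
F has just one choice, so F = 1. Eliminate 1 elsewhere: G.
A must be 2 (only option left). So E, G can't be 2.
E must be 7 (only option left).
That leaves G = 5. Remove 5 from B.
B must be 4 (only option left).

A=2, B=4, C=6, D=3, E=7, F=1, G=5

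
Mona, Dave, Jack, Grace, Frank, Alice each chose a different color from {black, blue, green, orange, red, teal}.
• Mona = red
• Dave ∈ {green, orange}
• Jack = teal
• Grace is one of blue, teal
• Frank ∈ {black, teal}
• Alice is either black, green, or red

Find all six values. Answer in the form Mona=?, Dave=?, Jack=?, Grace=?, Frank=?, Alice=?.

Mona=red, Dave=orange, Jack=teal, Grace=blue, Frank=black, Alice=green

Mona's domain is down to {red}, so Mona = red. Remove red from Alice.
That leaves Jack = teal. Eliminate teal elsewhere: Grace, Frank.
Grace's domain is down to {blue}, so Grace = blue.
That leaves Frank = black. Strike black from Alice.
Alice must be green (only option left). Eliminate green elsewhere: Dave.
Dave has just one choice, so Dave = orange.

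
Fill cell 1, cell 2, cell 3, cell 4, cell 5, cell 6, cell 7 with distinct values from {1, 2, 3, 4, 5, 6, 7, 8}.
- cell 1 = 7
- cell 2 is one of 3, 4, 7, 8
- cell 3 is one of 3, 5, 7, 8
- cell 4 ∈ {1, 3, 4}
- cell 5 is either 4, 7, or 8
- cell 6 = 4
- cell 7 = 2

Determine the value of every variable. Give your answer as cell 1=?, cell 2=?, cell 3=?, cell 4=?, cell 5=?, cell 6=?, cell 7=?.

cell 1's domain is down to {7}, so cell 1 = 7. Remove 7 from cell 2, cell 3, cell 5.
That leaves cell 6 = 4. So cell 2, cell 4, cell 5 can't be 4.
cell 7 must be 2 (only option left).
That leaves cell 5 = 8. Eliminate 8 elsewhere: cell 2, cell 3.
cell 2 must be 3 (only option left). Strike 3 from cell 3, cell 4.
cell 3's domain is down to {5}, so cell 3 = 5.
cell 4 has just one choice, so cell 4 = 1.

cell 1=7, cell 2=3, cell 3=5, cell 4=1, cell 5=8, cell 6=4, cell 7=2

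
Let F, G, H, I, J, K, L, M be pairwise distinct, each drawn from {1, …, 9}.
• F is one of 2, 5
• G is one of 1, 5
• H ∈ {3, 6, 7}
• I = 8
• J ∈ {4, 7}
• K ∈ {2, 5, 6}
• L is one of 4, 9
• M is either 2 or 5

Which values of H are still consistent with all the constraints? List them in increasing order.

I must be 8 (only option left).
F and M share exactly the 2 values {2, 5}; by pigeonhole those values go to them, so strike 2, 5 from G, K.
G has just one choice, so G = 1.
K has just one choice, so K = 6. Remove 6 from H.
No further eliminations apply; H can still be any of 3, 7.

3, 7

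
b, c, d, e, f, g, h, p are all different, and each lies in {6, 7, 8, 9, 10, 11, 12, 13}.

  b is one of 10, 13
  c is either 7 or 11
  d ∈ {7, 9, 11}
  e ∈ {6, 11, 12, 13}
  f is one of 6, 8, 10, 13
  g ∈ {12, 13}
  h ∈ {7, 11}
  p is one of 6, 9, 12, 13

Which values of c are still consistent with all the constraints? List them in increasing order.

7, 11

Among the 8 variables, 8 fits only f (and all 8 values in {6, 7, 8, 9, 10, 11, 12, 13} must be used), so f = 8.
The 7 still-open variables draw from only 7 values {6, 7, 9, 10, 11, 12, 13}, so each is used; only b can be 10, hence b = 10.
c and h between them cover only {7, 11} — a naked pair. Remove those values from d, e.
That leaves d = 9. Eliminate 9 elsewhere: p.
No further eliminations apply; c can still be any of 7, 11.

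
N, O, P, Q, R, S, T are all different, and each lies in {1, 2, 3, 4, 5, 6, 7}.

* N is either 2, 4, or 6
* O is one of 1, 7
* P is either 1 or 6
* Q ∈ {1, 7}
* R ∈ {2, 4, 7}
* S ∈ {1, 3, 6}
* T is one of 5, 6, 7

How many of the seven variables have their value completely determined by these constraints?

Among the 7 variables, 3 fits only S (and all 7 values in {1, 2, 3, 4, 5, 6, 7} must be used), so S = 3.
The 6 still-open variables together cover exactly {1, 2, 4, 5, 6, 7} — 6 values for 6 variables — and 5 appears only in T's list, so T = 5.
The 2 variables O and Q are confined to {1, 7}, which locks those values in; drop them from P, R.
That leaves P = 6. So N can't be 6.
Determined: P=6, S=3, T=5. The other variables each still have more than one consistent value. That makes 3.

3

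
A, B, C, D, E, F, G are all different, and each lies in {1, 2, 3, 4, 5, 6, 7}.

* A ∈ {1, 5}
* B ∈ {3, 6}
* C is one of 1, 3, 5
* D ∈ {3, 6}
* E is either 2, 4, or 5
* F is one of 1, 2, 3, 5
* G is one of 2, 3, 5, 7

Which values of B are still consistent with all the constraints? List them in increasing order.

3, 6

Among the 7 variables, 4 fits only E (and all 7 values in {1, 2, 3, 4, 5, 6, 7} must be used), so E = 4.
The 6 still-open variables together cover exactly {1, 2, 3, 5, 6, 7} — 6 values for 6 variables — and 7 appears only in G's list, so G = 7.
The 5 still-open variables draw from only 5 values {1, 2, 3, 5, 6}, so each is used; only F can be 2, hence F = 2.
B and D share exactly the 2 values {3, 6}; by pigeonhole those values go to them, so strike 3, 6 from C.
No further eliminations apply; B can still be any of 3, 6.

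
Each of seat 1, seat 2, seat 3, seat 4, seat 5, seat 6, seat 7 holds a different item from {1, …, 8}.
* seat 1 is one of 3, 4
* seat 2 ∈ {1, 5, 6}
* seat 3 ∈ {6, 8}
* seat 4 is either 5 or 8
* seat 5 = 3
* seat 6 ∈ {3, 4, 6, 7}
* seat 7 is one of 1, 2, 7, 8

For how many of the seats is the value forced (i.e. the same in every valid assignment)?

seat 5's domain is down to {3}, so seat 5 = 3. Strike 3 from seat 1, seat 6.
That leaves seat 1 = 4. So seat 6 can't be 4.
Determined: seat 1=4, seat 5=3. The other seats each still have more than one consistent value. That makes 2.

2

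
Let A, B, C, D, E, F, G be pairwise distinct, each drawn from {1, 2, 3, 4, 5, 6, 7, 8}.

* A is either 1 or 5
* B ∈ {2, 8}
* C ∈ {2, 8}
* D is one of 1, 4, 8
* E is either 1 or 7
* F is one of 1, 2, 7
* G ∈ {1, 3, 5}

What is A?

5

Among the 7 variables, 3 fits only G (and all 7 values in {1, 2, 3, 4, 5, 7, 8} must be used), so G = 3.
The 6 still-open variables draw from only 6 values {1, 2, 4, 5, 7, 8}, so each is used; only D can be 4, hence D = 4.
The 5 still-open variables draw from only 5 values {1, 2, 5, 7, 8}, so each is used; only A can be 5, hence A = 5.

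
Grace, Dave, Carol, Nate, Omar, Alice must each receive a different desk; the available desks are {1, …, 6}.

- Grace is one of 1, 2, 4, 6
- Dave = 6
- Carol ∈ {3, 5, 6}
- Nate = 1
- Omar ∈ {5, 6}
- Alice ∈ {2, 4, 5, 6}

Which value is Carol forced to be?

3

Dave must be 6 (only option left). Strike 6 from Grace, Carol, Omar, Alice.
Nate has just one choice, so Nate = 1. Strike 1 from Grace.
That leaves Omar = 5. Strike 5 from Carol, Alice.
So Carol = 3.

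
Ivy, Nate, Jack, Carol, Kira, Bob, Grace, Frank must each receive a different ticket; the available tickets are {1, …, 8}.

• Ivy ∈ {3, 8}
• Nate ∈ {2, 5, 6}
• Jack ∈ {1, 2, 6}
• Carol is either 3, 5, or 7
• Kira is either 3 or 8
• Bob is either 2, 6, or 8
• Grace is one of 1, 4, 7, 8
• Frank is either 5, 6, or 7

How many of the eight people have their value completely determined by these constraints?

Among the 8 variables, 4 fits only Grace (and all 8 values in {1, 2, 3, 4, 5, 6, 7, 8} must be used), so Grace = 4.
The 7 still-open variables together cover exactly {1, 2, 3, 5, 6, 7, 8} — 7 values for 7 variables — and 1 appears only in Jack's list, so Jack = 1.
Ivy and Kira share exactly the 2 values {3, 8}; by pigeonhole those values go to them, so strike 3, 8 from Carol, Bob.
Determined: Jack=1, Grace=4. The other people each still have more than one consistent value. That makes 2.

2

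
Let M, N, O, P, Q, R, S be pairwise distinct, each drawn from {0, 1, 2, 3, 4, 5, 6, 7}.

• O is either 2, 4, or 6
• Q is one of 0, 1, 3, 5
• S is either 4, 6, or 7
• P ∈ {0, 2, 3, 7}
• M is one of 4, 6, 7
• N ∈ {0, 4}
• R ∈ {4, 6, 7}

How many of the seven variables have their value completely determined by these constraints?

The 3 variables M, R, S are confined to {4, 6, 7}, which locks those values in; drop them from N, O, P.
N has just one choice, so N = 0. Strike 0 from P, Q.
O has just one choice, so O = 2. Eliminate 2 elsewhere: P.
P must be 3 (only option left). So Q can't be 3.
Determined: N=0, O=2, P=3. The other variables each still have more than one consistent value. That makes 3.

3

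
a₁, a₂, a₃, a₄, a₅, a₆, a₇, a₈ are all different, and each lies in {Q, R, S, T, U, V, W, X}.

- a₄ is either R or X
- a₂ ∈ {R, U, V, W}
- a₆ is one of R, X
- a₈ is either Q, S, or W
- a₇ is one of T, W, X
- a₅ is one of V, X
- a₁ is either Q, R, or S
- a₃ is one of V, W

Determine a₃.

Among the 8 variables, T fits only a₇ (and all 8 values in {Q, R, S, T, U, V, W, X} must be used), so a₇ = T.
Among the 7 still-open variables, U fits only a₂ (and all 7 values in {Q, R, S, U, V, W, X} must be used), so a₂ = U.
a₄ and a₆ share exactly the 2 values {R, X}; by pigeonhole those values go to them, so strike R, X from a₁, a₅.
a₅'s domain is down to {V}, so a₅ = V. Strike V from a₃.
So a₃ = W.

W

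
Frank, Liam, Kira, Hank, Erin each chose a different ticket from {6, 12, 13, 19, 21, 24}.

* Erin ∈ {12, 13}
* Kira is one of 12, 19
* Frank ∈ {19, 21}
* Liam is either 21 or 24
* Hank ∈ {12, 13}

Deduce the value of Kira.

The 5 variables together cover exactly {12, 13, 19, 21, 24} — 5 values for 5 variables — and 24 appears only in Liam's list, so Liam = 24.
The 4 still-open variables draw from only 4 values {12, 13, 19, 21}, so each is used; only Frank can be 21, hence Frank = 21.
Among the 3 still-open variables, 19 fits only Kira (and all 3 values in {12, 13, 19} must be used), so Kira = 19.

19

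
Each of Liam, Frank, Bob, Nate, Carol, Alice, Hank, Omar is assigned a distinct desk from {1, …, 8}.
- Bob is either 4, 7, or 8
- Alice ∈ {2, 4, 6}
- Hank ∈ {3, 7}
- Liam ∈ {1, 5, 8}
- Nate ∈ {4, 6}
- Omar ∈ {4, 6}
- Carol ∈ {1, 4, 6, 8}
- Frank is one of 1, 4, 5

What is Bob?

Among the 8 variables, 2 fits only Alice (and all 8 values in {1, 2, 3, 4, 5, 6, 7, 8} must be used), so Alice = 2.
The 7 still-open variables draw from only 7 values {1, 3, 4, 5, 6, 7, 8}, so each is used; only Hank can be 3, hence Hank = 3.
The 6 still-open variables together cover exactly {1, 4, 5, 6, 7, 8} — 6 values for 6 variables — and 7 appears only in Bob's list, so Bob = 7.

7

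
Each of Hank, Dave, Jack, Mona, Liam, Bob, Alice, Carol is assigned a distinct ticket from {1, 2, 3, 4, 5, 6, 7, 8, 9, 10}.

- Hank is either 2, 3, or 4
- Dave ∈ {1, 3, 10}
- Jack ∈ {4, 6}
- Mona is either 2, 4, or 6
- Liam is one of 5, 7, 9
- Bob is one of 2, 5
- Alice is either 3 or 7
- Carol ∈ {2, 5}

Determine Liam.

Bob and Carol share exactly the 2 values {2, 5}; by pigeonhole those values go to them, so strike 2, 5 from Hank, Mona, Liam.
Jack and Mona between them cover only {4, 6} — a naked pair. Remove those values from Hank.
Hank must be 3 (only option left). Remove 3 from Dave, Alice.
That leaves Alice = 7. So Liam can't be 7.
So Liam = 9.

9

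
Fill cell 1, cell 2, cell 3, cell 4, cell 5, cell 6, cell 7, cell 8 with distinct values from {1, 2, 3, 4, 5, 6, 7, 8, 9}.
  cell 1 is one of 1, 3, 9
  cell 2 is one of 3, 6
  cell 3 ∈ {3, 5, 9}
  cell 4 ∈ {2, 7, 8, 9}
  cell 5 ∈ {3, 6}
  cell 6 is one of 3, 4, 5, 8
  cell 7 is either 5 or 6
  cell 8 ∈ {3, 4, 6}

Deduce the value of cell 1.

1

The 2 variables cell 2 and cell 5 are confined to {3, 6}, which locks those values in; drop them from cell 1, cell 3, cell 6, cell 7, cell 8.
cell 7's domain is down to {5}, so cell 7 = 5. So cell 3, cell 6 can't be 5.
cell 8 has just one choice, so cell 8 = 4. Strike 4 from cell 6.
cell 3 has just one choice, so cell 3 = 9. Strike 9 from cell 1, cell 4.
So cell 1 = 1.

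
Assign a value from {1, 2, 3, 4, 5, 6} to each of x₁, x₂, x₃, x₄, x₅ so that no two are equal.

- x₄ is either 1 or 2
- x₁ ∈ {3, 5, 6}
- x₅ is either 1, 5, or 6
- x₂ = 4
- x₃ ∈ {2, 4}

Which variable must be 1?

x₄

x₂ must be 4 (only option left). So x₃ can't be 4.
x₃ has just one choice, so x₃ = 2. Strike 2 from x₄.
So 1 goes to x₄.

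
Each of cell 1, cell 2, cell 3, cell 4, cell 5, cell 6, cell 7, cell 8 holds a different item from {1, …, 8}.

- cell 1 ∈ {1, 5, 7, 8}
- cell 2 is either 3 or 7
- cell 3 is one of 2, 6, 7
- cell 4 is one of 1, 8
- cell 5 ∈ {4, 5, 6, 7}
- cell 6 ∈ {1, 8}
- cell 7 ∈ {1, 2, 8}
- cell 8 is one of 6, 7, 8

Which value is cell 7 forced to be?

The 8 variables together cover exactly {1, 2, 3, 4, 5, 6, 7, 8} — 8 values for 8 variables — and 3 appears only in cell 2's list, so cell 2 = 3.
The 7 still-open variables draw from only 7 values {1, 2, 4, 5, 6, 7, 8}, so each is used; only cell 5 can be 4, hence cell 5 = 4.
The 6 still-open variables together cover exactly {1, 2, 5, 6, 7, 8} — 6 values for 6 variables — and 5 appears only in cell 1's list, so cell 1 = 5.
cell 4 and cell 6 between them cover only {1, 8} — a naked pair. Remove those values from cell 7, cell 8.
So cell 7 = 2.

2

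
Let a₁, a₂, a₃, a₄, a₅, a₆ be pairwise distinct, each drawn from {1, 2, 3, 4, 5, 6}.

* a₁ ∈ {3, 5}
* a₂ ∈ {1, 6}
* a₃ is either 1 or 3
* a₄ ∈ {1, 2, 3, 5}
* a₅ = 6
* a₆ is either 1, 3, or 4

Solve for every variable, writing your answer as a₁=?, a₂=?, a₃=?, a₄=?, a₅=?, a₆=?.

a₁=5, a₂=1, a₃=3, a₄=2, a₅=6, a₆=4

a₅ must be 6 (only option left). Strike 6 from a₂.
a₂'s domain is down to {1}, so a₂ = 1. Eliminate 1 elsewhere: a₃, a₄, a₆.
a₃'s domain is down to {3}, so a₃ = 3. Strike 3 from a₁, a₄, a₆.
a₆'s domain is down to {4}, so a₆ = 4.
a₁ must be 5 (only option left). Remove 5 from a₄.
a₄ has just one choice, so a₄ = 2.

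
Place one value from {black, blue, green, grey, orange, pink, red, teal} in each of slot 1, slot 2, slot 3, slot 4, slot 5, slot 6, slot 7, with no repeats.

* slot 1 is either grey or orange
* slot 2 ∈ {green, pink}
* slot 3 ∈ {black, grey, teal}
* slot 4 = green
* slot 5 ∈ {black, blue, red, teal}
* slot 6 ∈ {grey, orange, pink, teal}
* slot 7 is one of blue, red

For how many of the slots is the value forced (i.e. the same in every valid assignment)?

slot 4 has just one choice, so slot 4 = green. Remove green from slot 2.
slot 2 has just one choice, so slot 2 = pink. Remove pink from slot 6.
Determined: slot 2=pink, slot 4=green. The other slots each still have more than one consistent value. That makes 2.

2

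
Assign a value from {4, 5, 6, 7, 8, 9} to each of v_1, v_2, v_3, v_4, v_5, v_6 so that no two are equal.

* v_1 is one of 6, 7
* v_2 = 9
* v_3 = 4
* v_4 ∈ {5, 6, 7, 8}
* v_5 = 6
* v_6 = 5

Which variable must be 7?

v_2's domain is down to {9}, so v_2 = 9.
That leaves v_3 = 4.
v_5 must be 6 (only option left). Remove 6 from v_1, v_4.
So 7 goes to v_1.

v_1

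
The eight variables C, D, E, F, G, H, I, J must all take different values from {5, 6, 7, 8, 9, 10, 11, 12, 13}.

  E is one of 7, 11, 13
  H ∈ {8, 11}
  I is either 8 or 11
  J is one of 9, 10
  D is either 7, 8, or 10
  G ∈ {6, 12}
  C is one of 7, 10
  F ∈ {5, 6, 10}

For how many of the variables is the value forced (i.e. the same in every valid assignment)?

H and I between them cover only {8, 11} — a naked pair. Remove those values from D, E.
C and D share exactly the 2 values {7, 10}; by pigeonhole those values go to them, so strike 7, 10 from E, F, J.
E must be 13 (only option left).
J must be 9 (only option left).
Determined: E=13, J=9. The other variables each still have more than one consistent value. That makes 2.

2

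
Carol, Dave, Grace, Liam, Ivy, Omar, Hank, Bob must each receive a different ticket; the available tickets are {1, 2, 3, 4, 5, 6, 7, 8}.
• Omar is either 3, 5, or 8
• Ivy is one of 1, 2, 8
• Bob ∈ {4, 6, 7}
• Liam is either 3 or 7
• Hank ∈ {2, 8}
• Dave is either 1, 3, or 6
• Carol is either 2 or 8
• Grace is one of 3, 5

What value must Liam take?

7

Among the 8 variables, 4 fits only Bob (and all 8 values in {1, 2, 3, 4, 5, 6, 7, 8} must be used), so Bob = 4.
Among the 7 still-open variables, 6 fits only Dave (and all 7 values in {1, 2, 3, 5, 6, 7, 8} must be used), so Dave = 6.
The 6 still-open variables draw from only 6 values {1, 2, 3, 5, 7, 8}, so each is used; only Ivy can be 1, hence Ivy = 1.
Among the 5 still-open variables, 7 fits only Liam (and all 5 values in {2, 3, 5, 7, 8} must be used), so Liam = 7.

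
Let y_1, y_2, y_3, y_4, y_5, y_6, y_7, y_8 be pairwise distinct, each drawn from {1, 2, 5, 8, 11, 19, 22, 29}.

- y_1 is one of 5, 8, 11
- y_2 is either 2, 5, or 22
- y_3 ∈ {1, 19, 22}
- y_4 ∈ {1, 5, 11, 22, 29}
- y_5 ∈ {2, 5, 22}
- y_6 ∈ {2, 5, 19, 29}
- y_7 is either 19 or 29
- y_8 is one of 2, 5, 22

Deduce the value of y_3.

1

Among the 8 variables, 8 fits only y_1 (and all 8 values in {1, 2, 5, 8, 11, 19, 22, 29} must be used), so y_1 = 8.
The 7 still-open variables together cover exactly {1, 2, 5, 11, 19, 22, 29} — 7 values for 7 variables — and 11 appears only in y_4's list, so y_4 = 11.
The 6 still-open variables draw from only 6 values {1, 2, 5, 19, 22, 29}, so each is used; only y_3 can be 1, hence y_3 = 1.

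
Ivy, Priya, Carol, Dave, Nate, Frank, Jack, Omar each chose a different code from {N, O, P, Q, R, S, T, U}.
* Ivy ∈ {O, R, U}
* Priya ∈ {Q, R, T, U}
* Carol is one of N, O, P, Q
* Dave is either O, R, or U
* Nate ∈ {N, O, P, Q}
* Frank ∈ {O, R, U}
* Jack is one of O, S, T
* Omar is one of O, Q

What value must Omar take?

The 8 variables together cover exactly {N, O, P, Q, R, S, T, U} — 8 values for 8 variables — and S appears only in Jack's list, so Jack = S.
The 7 still-open variables draw from only 7 values {N, O, P, Q, R, T, U}, so each is used; only Priya can be T, hence Priya = T.
The 3 variables Ivy, Dave, Frank are confined to {O, R, U}, which locks those values in; drop them from Carol, Nate, Omar.
So Omar = Q.

Q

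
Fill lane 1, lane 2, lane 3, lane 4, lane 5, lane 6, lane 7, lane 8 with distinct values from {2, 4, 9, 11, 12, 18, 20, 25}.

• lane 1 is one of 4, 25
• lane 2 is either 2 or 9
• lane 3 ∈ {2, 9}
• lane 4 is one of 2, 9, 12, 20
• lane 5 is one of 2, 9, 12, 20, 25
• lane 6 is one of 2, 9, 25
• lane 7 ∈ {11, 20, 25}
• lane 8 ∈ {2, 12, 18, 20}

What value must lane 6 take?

Among the 8 variables, 4 fits only lane 1 (and all 8 values in {2, 4, 9, 11, 12, 18, 20, 25} must be used), so lane 1 = 4.
The 7 still-open variables draw from only 7 values {2, 9, 11, 12, 18, 20, 25}, so each is used; only lane 7 can be 11, hence lane 7 = 11.
The 6 still-open variables together cover exactly {2, 9, 12, 18, 20, 25} — 6 values for 6 variables — and 18 appears only in lane 8's list, so lane 8 = 18.
lane 2 and lane 3 share exactly the 2 values {2, 9}; by pigeonhole those values go to them, so strike 2, 9 from lane 4, lane 5, lane 6.
So lane 6 = 25.

25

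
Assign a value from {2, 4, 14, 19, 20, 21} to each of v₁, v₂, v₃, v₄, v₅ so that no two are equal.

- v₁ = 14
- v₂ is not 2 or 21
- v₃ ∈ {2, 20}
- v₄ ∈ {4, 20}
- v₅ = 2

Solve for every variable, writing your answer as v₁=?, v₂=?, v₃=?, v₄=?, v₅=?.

v₁=14, v₂=19, v₃=20, v₄=4, v₅=2

v₁'s domain is down to {14}, so v₁ = 14. Eliminate 14 elsewhere: v₂.
v₅'s domain is down to {2}, so v₅ = 2. Eliminate 2 elsewhere: v₃.
v₃'s domain is down to {20}, so v₃ = 20. Strike 20 from v₂, v₄.
v₄ must be 4 (only option left). Eliminate 4 elsewhere: v₂.
v₂ must be 19 (only option left).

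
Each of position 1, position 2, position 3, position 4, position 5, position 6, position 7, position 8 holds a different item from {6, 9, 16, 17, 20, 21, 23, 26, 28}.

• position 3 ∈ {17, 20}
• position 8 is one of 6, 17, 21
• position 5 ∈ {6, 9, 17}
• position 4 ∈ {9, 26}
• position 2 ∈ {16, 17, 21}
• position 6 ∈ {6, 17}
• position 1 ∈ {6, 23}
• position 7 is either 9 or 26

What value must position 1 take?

Among the 8 variables, 16 fits only position 2 (and all 8 values in {6, 9, 16, 17, 20, 21, 23, 26} must be used), so position 2 = 16.
Among the 7 still-open variables, 20 fits only position 3 (and all 7 values in {6, 9, 17, 20, 21, 23, 26} must be used), so position 3 = 20.
The 6 still-open variables draw from only 6 values {6, 9, 17, 21, 23, 26}, so each is used; only position 8 can be 21, hence position 8 = 21.
Among the 5 still-open variables, 23 fits only position 1 (and all 5 values in {6, 9, 17, 23, 26} must be used), so position 1 = 23.

23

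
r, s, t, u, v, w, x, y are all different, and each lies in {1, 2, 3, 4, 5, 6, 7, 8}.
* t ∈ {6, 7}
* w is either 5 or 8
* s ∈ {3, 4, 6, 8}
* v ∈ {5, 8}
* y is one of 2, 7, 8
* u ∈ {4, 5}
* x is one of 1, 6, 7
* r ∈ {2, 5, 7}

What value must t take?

The 8 variables draw from only 8 values {1, 2, 3, 4, 5, 6, 7, 8}, so each is used; only x can be 1, hence x = 1.
Among the 7 still-open variables, 3 fits only s (and all 7 values in {2, 3, 4, 5, 6, 7, 8} must be used), so s = 3.
Among the 6 still-open variables, 4 fits only u (and all 6 values in {2, 4, 5, 6, 7, 8} must be used), so u = 4.
The 5 still-open variables together cover exactly {2, 5, 6, 7, 8} — 5 values for 5 variables — and 6 appears only in t's list, so t = 6.

6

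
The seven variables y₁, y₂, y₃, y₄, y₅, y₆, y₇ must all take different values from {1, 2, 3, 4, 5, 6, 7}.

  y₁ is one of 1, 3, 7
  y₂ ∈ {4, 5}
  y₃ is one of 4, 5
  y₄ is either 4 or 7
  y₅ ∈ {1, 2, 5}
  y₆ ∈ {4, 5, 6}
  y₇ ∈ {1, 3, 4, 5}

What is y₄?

Among the 7 variables, 2 fits only y₅ (and all 7 values in {1, 2, 3, 4, 5, 6, 7} must be used), so y₅ = 2.
Among the 6 still-open variables, 6 fits only y₆ (and all 6 values in {1, 3, 4, 5, 6, 7} must be used), so y₆ = 6.
y₂ and y₃ between them cover only {4, 5} — a naked pair. Remove those values from y₄, y₇.
So y₄ = 7.

7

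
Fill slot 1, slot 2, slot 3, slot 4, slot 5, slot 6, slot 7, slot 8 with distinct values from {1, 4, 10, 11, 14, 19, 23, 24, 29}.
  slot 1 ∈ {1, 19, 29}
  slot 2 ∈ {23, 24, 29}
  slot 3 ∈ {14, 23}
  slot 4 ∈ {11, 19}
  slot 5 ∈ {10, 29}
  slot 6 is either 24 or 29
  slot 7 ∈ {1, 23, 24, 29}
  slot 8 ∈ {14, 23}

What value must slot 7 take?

Among the 8 variables, 10 fits only slot 5 (and all 8 values in {1, 10, 11, 14, 19, 23, 24, 29} must be used), so slot 5 = 10.
Among the 7 still-open variables, 11 fits only slot 4 (and all 7 values in {1, 11, 14, 19, 23, 24, 29} must be used), so slot 4 = 11.
The 6 still-open variables draw from only 6 values {1, 14, 19, 23, 24, 29}, so each is used; only slot 1 can be 19, hence slot 1 = 19.
The 5 still-open variables together cover exactly {1, 14, 23, 24, 29} — 5 values for 5 variables — and 1 appears only in slot 7's list, so slot 7 = 1.

1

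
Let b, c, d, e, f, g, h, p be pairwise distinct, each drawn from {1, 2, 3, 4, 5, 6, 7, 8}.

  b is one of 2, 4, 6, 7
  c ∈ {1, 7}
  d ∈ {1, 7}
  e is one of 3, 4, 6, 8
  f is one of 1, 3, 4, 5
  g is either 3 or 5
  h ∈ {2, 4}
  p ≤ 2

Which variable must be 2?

p

The 8 variables draw from only 8 values {1, 2, 3, 4, 5, 6, 7, 8}, so each is used; only e can be 8, hence e = 8.
The 7 still-open variables draw from only 7 values {1, 2, 3, 4, 5, 6, 7}, so each is used; only b can be 6, hence b = 6.
The 2 variables c and d are confined to {1, 7}, which locks those values in; drop them from f, p.
So 2 goes to p.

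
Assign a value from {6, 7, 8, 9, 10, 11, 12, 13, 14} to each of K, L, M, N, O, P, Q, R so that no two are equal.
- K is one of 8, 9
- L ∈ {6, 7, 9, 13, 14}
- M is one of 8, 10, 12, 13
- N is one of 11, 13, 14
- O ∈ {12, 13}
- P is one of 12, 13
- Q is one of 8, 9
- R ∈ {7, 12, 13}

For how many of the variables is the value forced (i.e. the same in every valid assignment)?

2

The 2 variables K and Q are confined to {8, 9}, which locks those values in; drop them from L, M.
O and P between them cover only {12, 13} — a naked pair. Remove those values from L, M, N, R.
That leaves M = 10.
R must be 7 (only option left). Remove 7 from L.
Determined: M=10, R=7. The other variables each still have more than one consistent value. That makes 2.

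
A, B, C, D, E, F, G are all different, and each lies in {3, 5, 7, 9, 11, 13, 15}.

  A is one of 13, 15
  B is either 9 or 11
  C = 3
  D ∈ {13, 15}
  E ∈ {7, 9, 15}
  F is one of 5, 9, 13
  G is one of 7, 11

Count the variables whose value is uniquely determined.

C's domain is down to {3}, so C = 3.
The 6 still-open variables together cover exactly {5, 7, 9, 11, 13, 15} — 6 values for 6 variables — and 5 appears only in F's list, so F = 5.
A and D between them cover only {13, 15} — a naked pair. Remove those values from E.
Determined: C=3, F=5. The other variables each still have more than one consistent value. That makes 2.

2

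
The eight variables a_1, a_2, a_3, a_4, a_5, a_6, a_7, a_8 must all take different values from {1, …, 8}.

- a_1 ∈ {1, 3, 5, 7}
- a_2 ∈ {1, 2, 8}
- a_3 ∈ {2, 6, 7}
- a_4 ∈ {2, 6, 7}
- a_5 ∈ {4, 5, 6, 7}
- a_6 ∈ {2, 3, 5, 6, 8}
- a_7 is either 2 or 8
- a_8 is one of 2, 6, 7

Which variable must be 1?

a_2

The 8 variables together cover exactly {1, 2, 3, 4, 5, 6, 7, 8} — 8 values for 8 variables — and 4 appears only in a_5's list, so a_5 = 4.
a_3, a_4, a_8 between them cover only {2, 6, 7} — a naked triple. Remove those values from a_1, a_2, a_6, a_7.
a_7 must be 8 (only option left). Strike 8 from a_2, a_6.
So 1 goes to a_2.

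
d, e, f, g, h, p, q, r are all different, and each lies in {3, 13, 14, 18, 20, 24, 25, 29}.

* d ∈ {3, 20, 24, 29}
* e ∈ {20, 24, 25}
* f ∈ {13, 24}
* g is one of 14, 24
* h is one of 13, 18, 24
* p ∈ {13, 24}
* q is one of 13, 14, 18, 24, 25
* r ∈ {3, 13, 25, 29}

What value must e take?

f and p share exactly the 2 values {13, 24}; by pigeonhole those values go to them, so strike 13, 24 from d, e, g, h, q, r.
g must be 14 (only option left). So q can't be 14.
That leaves h = 18. Strike 18 from q.
q must be 25 (only option left). Strike 25 from e, r.
So e = 20.

20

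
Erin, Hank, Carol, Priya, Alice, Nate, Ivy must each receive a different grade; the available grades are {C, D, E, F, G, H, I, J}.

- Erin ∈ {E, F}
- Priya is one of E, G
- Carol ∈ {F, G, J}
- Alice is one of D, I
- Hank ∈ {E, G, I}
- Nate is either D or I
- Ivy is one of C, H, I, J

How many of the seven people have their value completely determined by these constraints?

2

The 2 variables Alice and Nate are confined to {D, I}, which locks those values in; drop them from Hank, Ivy.
Hank and Priya between them cover only {E, G} — a naked pair. Remove those values from Erin, Carol.
That leaves Erin = F. Remove F from Carol.
Carol must be J (only option left). Remove J from Ivy.
Determined: Erin=F, Carol=J. The other people each still have more than one consistent value. That makes 2.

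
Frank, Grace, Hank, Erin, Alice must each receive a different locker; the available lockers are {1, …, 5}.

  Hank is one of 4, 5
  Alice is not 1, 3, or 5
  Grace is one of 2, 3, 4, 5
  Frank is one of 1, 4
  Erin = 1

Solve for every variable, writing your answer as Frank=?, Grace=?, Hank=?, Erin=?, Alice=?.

Frank=4, Grace=3, Hank=5, Erin=1, Alice=2

Erin must be 1 (only option left). So Frank can't be 1.
That leaves Frank = 4. Remove 4 from Grace, Hank, Alice.
Hank has just one choice, so Hank = 5. Strike 5 from Grace.
Alice must be 2 (only option left). Remove 2 from Grace.
That leaves Grace = 3.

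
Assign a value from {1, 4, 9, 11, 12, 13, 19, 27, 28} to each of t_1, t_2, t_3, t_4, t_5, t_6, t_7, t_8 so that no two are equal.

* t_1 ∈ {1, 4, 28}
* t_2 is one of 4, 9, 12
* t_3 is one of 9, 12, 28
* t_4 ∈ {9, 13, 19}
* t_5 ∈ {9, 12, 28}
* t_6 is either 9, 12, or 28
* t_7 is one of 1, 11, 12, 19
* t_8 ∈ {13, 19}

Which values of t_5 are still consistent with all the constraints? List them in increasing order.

The 8 variables draw from only 8 values {1, 4, 9, 11, 12, 13, 19, 28}, so each is used; only t_7 can be 11, hence t_7 = 11.
The 7 still-open variables together cover exactly {1, 4, 9, 12, 13, 19, 28} — 7 values for 7 variables — and 1 appears only in t_1's list, so t_1 = 1.
Among the 6 still-open variables, 4 fits only t_2 (and all 6 values in {4, 9, 12, 13, 19, 28} must be used), so t_2 = 4.
t_3, t_5, t_6 between them cover only {9, 12, 28} — a naked triple. Remove those values from t_4.
No further eliminations apply; t_5 can still be any of 9, 12, 28.

9, 12, 28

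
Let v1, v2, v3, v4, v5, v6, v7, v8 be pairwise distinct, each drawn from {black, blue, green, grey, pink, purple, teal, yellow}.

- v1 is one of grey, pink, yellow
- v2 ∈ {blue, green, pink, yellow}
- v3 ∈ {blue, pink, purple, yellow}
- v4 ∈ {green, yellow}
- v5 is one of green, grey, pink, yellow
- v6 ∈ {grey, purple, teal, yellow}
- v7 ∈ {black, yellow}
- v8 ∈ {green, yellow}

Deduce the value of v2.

The 8 variables together cover exactly {black, blue, green, grey, pink, purple, teal, yellow} — 8 values for 8 variables — and black appears only in v7's list, so v7 = black.
The 7 still-open variables draw from only 7 values {blue, green, grey, pink, purple, teal, yellow}, so each is used; only v6 can be teal, hence v6 = teal.
Among the 6 still-open variables, purple fits only v3 (and all 6 values in {blue, green, grey, pink, purple, yellow} must be used), so v3 = purple.
Among the 5 still-open variables, blue fits only v2 (and all 5 values in {blue, green, grey, pink, yellow} must be used), so v2 = blue.

blue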